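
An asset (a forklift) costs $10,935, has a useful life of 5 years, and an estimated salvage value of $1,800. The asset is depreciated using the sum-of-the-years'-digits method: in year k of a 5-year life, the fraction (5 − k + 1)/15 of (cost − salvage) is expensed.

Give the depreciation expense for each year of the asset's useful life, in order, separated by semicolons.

$3,045; $2,436; $1,827; $1,218; $609

Depreciable base = $10,935 − $1,800 = $9,135.
Sum of the years' digits = 5+4+3+2+1 = 15.
Year 1: $9,135 × 5/15 = $3,045. Book value $7,890.
Year 2: $9,135 × 4/15 = $2,436. Book value $5,454.
Year 3: $9,135 × 3/15 = $1,827. Book value $3,627.
Year 4: $9,135 × 2/15 = $1,218. Book value $2,409.
Year 5: $9,135 × 1/15 = $609. Book value $1,800.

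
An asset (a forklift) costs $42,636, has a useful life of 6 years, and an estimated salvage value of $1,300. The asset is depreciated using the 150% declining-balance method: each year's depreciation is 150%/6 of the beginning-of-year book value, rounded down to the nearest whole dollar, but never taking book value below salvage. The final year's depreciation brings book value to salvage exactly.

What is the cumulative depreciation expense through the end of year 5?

Depreciable base = $42,636 − $1,300 = $41,336.
Year 1: ⌊$42,636 × 150%/6⌋ = $10,659. Book value $31,977.
Year 2: ⌊$31,977 × 150%/6⌋ = $7,994. Book value $23,983.
Year 3: ⌊$23,983 × 150%/6⌋ = $5,995. Book value $17,988.
Year 4: ⌊$17,988 × 150%/6⌋ = $4,497. Book value $13,491.
Year 5: ⌊$13,491 × 150%/6⌋ = $3,372. Book value $10,119.
Accumulated through year 5 = $42,636 − $10,119 = $32,517.

$32,517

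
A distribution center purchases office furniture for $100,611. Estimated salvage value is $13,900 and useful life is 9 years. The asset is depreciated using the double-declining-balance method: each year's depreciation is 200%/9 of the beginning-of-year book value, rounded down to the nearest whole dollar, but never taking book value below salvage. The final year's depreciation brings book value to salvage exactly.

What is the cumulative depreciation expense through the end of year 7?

$83,286

Depreciable base = $100,611 − $13,900 = $86,711.
Year 1: ⌊$100,611 × 200%/9⌋ = $22,358. Book value $78,253.
Year 2: ⌊$78,253 × 200%/9⌋ = $17,389. Book value $60,864.
Year 3: ⌊$60,864 × 200%/9⌋ = $13,525. Book value $47,339.
Year 4: ⌊$47,339 × 200%/9⌋ = $10,519. Book value $36,820.
Year 5: ⌊$36,820 × 200%/9⌋ = $8,182. Book value $28,638.
Year 6: ⌊$28,638 × 200%/9⌋ = $6,364. Book value $22,274.
Year 7: ⌊$22,274 × 200%/9⌋ = $4,949. Book value $17,325.
Accumulated through year 7 = $100,611 − $17,325 = $83,286.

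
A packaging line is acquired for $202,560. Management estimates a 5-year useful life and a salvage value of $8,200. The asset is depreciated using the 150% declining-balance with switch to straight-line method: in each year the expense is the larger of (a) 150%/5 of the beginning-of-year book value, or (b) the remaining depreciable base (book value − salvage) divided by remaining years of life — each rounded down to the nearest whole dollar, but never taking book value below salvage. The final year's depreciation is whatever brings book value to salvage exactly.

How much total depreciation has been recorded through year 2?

Depreciable base = $202,560 − $8,200 = $194,360.
Year 1: DB = ⌊$202,560 × 150%/5⌋ = $60,768; SL = ⌊$194,360/5⌋ = $38,872 → take DB $60,768. Book value $141,792.
Year 2: DB = ⌊$141,792 × 150%/5⌋ = $42,537; SL = ⌊$133,592/4⌋ = $33,398 → take DB $42,537. Book value $99,255.
Accumulated through year 2 = $202,560 − $99,255 = $103,305.

$103,305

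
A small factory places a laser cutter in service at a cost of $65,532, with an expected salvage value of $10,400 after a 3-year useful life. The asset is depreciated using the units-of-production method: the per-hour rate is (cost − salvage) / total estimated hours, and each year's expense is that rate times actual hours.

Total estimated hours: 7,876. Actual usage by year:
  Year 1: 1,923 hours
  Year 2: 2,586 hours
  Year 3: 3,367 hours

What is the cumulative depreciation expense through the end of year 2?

$31,563

Depreciable base = $65,532 − $10,400 = $55,132.
Rate = $55,132 / 7,876 hours = $7 per hour.
Year 1: 1,923 × $7 = $13,461. Book value $52,071.
Year 2: 2,586 × $7 = $18,102. Book value $33,969.
Accumulated through year 2 = $65,532 − $33,969 = $31,563.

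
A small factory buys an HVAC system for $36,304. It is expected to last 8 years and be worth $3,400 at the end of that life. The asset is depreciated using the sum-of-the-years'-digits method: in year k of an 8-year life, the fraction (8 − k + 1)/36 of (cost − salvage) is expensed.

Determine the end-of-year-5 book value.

$8,884

Depreciable base = $36,304 − $3,400 = $32,904.
Sum of the years' digits = 8+7+6+5+4+3+2+1 = 36.
Year 1: $32,904 × 8/36 = $7,312. Book value $28,992.
Year 2: $32,904 × 7/36 = $6,398. Book value $22,594.
Year 3: $32,904 × 6/36 = $5,484. Book value $17,110.
Year 4: $32,904 × 5/36 = $4,570. Book value $12,540.
Year 5: $32,904 × 4/36 = $3,656. Book value $8,884.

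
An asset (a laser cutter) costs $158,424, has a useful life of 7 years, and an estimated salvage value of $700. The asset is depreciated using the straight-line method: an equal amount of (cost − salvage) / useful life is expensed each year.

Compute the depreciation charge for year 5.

Depreciable base = $158,424 − $700 = $157,724.
Annual expense = $157,724 / 7 = $22,532.

$22,532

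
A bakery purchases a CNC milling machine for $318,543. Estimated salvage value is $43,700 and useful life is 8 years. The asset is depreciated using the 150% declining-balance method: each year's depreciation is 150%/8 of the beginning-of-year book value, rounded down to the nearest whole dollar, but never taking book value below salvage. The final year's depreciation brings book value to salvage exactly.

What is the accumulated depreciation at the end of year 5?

$205,748

Depreciable base = $318,543 − $43,700 = $274,843.
Year 1: ⌊$318,543 × 150%/8⌋ = $59,726. Book value $258,817.
Year 2: ⌊$258,817 × 150%/8⌋ = $48,528. Book value $210,289.
Year 3: ⌊$210,289 × 150%/8⌋ = $39,429. Book value $170,860.
Year 4: ⌊$170,860 × 150%/8⌋ = $32,036. Book value $138,824.
Year 5: ⌊$138,824 × 150%/8⌋ = $26,029. Book value $112,795.
Accumulated through year 5 = $318,543 − $112,795 = $205,748.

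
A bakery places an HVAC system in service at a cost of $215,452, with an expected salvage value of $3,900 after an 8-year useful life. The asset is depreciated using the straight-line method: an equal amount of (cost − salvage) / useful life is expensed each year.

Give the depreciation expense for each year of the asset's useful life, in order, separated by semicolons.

$26,444; $26,444; $26,444; $26,444; $26,444; $26,444; $26,444; $26,444

Depreciable base = $215,452 − $3,900 = $211,552.
Annual expense = $211,552 / 8 = $26,444.
End of year 1: book value $189,008.
End of year 2: book value $162,564.
End of year 3: book value $136,120.
End of year 4: book value $109,676.
End of year 5: book value $83,232.
End of year 6: book value $56,788.
End of year 7: book value $30,344.
End of year 8: book value $3,900.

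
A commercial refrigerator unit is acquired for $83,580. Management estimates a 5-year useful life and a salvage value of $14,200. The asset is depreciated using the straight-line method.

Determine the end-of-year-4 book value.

Depreciable base = $83,580 − $14,200 = $69,380.
Annual expense = $69,380 / 5 = $13,876.
End of year 1: book value $69,704.
End of year 2: book value $55,828.
End of year 3: book value $41,952.
End of year 4: book value $28,076.

$28,076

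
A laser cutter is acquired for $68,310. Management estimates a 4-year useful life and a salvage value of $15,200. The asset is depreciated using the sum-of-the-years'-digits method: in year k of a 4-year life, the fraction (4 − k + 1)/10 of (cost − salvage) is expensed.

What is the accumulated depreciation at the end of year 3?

$47,799

Depreciable base = $68,310 − $15,200 = $53,110.
Sum of the years' digits = 4+3+2+1 = 10.
Year 1: $53,110 × 4/10 = $21,244. Book value $47,066.
Year 2: $53,110 × 3/10 = $15,933. Book value $31,133.
Year 3: $53,110 × 2/10 = $10,622. Book value $20,511.
Accumulated through year 3 = $68,310 − $20,511 = $47,799.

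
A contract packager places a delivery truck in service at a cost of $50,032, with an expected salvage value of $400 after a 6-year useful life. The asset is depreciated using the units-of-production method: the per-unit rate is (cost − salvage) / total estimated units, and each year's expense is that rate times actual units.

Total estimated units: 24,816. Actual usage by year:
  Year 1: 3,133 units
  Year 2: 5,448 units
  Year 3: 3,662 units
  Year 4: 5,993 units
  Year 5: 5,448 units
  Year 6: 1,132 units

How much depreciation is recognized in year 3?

Depreciable base = $50,032 − $400 = $49,632.
Rate = $49,632 / 24,816 units = $2 per unit.
Year 1: 3,133 × $2 = $6,266. Book value $43,766.
Year 2: 5,448 × $2 = $10,896. Book value $32,870.
Year 3: 3,662 × $2 = $7,324. Book value $25,546.

$7,324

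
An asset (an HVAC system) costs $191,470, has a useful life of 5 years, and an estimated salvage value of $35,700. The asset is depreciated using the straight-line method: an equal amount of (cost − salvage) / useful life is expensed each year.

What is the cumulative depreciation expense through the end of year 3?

$93,462

Depreciable base = $191,470 − $35,700 = $155,770.
Annual expense = $155,770 / 5 = $31,154.
End of year 1: book value $160,316.
End of year 2: book value $129,162.
End of year 3: book value $98,008.
Accumulated through year 3 = $191,470 − $98,008 = $93,462.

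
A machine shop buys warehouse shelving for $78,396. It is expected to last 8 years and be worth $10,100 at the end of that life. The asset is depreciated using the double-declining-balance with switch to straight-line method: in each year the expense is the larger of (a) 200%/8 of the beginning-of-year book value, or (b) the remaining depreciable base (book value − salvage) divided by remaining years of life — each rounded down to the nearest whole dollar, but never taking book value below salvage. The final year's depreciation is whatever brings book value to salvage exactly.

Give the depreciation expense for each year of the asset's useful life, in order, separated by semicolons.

Depreciable base = $78,396 − $10,100 = $68,296.
Year 1: DB = ⌊$78,396 × 200%/8⌋ = $19,599; SL = ⌊$68,296/8⌋ = $8,537 → take DB $19,599. Book value $58,797.
Year 2: DB = ⌊$58,797 × 200%/8⌋ = $14,699; SL = ⌊$48,697/7⌋ = $6,956 → take DB $14,699. Book value $44,098.
Year 3: DB = ⌊$44,098 × 200%/8⌋ = $11,024; SL = ⌊$33,998/6⌋ = $5,666 → take DB $11,024. Book value $33,074.
Year 4: DB = ⌊$33,074 × 200%/8⌋ = $8,268; SL = ⌊$22,974/5⌋ = $4,594 → take DB $8,268. Book value $24,806.
Year 5: DB = ⌊$24,806 × 200%/8⌋ = $6,201; SL = ⌊$14,706/4⌋ = $3,676 → take DB $6,201. Book value $18,605.
Year 6: DB = ⌊$18,605 × 200%/8⌋ = $4,651; SL = ⌊$8,505/3⌋ = $2,835 → take DB $4,651. Book value $13,954.
Year 7: DB = ⌊$13,954 × 200%/8⌋ = $3,488; SL = ⌊$3,854/2⌋ = $1,927 → take DB $3,488. Book value $10,466.
Year 8 (final): $10,466 − $10,100 = $366. Book value $10,100.

$19,599; $14,699; $11,024; $8,268; $6,201; $4,651; $3,488; $366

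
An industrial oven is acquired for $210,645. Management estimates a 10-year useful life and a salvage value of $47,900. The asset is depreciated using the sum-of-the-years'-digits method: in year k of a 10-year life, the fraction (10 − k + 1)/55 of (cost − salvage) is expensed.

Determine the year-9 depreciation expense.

Depreciable base = $210,645 − $47,900 = $162,745.
Sum of the years' digits = 10+9+8+7+6+5+4+3+2+1 = 55.
Year 1: $162,745 × 10/55 = $29,590. Book value $181,055.
Year 2: $162,745 × 9/55 = $26,631. Book value $154,424.
Year 3: $162,745 × 8/55 = $23,672. Book value $130,752.
Year 4: $162,745 × 7/55 = $20,713. Book value $110,039.
Year 5: $162,745 × 6/55 = $17,754. Book value $92,285.
Year 6: $162,745 × 5/55 = $14,795. Book value $77,490.
Year 7: $162,745 × 4/55 = $11,836. Book value $65,654.
Year 8: $162,745 × 3/55 = $8,877. Book value $56,777.
Year 9: $162,745 × 2/55 = $5,918. Book value $50,859.

$5,918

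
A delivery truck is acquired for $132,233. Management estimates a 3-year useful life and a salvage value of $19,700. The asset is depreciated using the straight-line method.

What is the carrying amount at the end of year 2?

Depreciable base = $132,233 − $19,700 = $112,533.
Annual expense = $112,533 / 3 = $37,511.
End of year 1: book value $94,722.
End of year 2: book value $57,211.

$57,211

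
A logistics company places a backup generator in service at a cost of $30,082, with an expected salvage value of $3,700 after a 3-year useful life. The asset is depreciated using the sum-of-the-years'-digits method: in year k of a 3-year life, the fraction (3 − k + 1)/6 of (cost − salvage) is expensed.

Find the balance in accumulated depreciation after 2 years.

Depreciable base = $30,082 − $3,700 = $26,382.
Sum of the years' digits = 3+2+1 = 6.
Year 1: $26,382 × 3/6 = $13,191. Book value $16,891.
Year 2: $26,382 × 2/6 = $8,794. Book value $8,097.
Accumulated through year 2 = $30,082 − $8,097 = $21,985.

$21,985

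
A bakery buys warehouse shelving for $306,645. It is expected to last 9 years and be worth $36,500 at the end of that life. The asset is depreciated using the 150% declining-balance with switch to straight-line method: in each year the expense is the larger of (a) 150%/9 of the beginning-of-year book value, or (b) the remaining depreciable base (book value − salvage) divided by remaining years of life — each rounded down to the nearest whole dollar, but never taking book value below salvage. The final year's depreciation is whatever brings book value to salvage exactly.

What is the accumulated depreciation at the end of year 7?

$226,777

Depreciable base = $306,645 − $36,500 = $270,145.
Year 1: DB = ⌊$306,645 × 150%/9⌋ = $51,107; SL = ⌊$270,145/9⌋ = $30,016 → take DB $51,107. Book value $255,538.
Year 2: DB = ⌊$255,538 × 150%/9⌋ = $42,589; SL = ⌊$219,038/8⌋ = $27,379 → take DB $42,589. Book value $212,949.
Year 3: DB = ⌊$212,949 × 150%/9⌋ = $35,491; SL = ⌊$176,449/7⌋ = $25,207 → take DB $35,491. Book value $177,458.
Year 4: DB = ⌊$177,458 × 150%/9⌋ = $29,576; SL = ⌊$140,958/6⌋ = $23,493 → take DB $29,576. Book value $147,882.
Year 5: DB = ⌊$147,882 × 150%/9⌋ = $24,647; SL = ⌊$111,382/5⌋ = $22,276 → take DB $24,647. Book value $123,235.
Year 6: DB = ⌊$123,235 × 150%/9⌋ = $20,539; SL = ⌊$86,735/4⌋ = $21,683 → take SL $21,683. Book value $101,552.
Year 7: DB = ⌊$101,552 × 150%/9⌋ = $16,925; SL = ⌊$65,052/3⌋ = $21,684 → take SL $21,684. Book value $79,868.
Accumulated through year 7 = $306,645 − $79,868 = $226,777.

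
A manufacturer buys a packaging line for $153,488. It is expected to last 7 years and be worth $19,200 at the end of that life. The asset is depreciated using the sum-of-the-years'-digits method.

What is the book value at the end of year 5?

Depreciable base = $153,488 − $19,200 = $134,288.
Sum of the years' digits = 7+6+5+4+3+2+1 = 28.
Year 1: $134,288 × 7/28 = $33,572. Book value $119,916.
Year 2: $134,288 × 6/28 = $28,776. Book value $91,140.
Year 3: $134,288 × 5/28 = $23,980. Book value $67,160.
Year 4: $134,288 × 4/28 = $19,184. Book value $47,976.
Year 5: $134,288 × 3/28 = $14,388. Book value $33,588.

$33,588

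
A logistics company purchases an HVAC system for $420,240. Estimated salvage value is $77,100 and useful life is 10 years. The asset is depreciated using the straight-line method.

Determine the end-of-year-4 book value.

Depreciable base = $420,240 − $77,100 = $343,140.
Annual expense = $343,140 / 10 = $34,314.
End of year 1: book value $385,926.
End of year 2: book value $351,612.
End of year 3: book value $317,298.
End of year 4: book value $282,984.

$282,984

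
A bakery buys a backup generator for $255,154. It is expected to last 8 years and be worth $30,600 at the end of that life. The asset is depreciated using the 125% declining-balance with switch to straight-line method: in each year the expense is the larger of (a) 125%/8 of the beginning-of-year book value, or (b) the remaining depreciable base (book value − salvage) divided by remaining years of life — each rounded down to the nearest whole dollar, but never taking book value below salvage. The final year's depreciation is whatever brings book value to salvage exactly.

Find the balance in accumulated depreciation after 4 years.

Depreciable base = $255,154 − $30,600 = $224,554.
Year 1: DB = ⌊$255,154 × 125%/8⌋ = $39,867; SL = ⌊$224,554/8⌋ = $28,069 → take DB $39,867. Book value $215,287.
Year 2: DB = ⌊$215,287 × 125%/8⌋ = $33,638; SL = ⌊$184,687/7⌋ = $26,383 → take DB $33,638. Book value $181,649.
Year 3: DB = ⌊$181,649 × 125%/8⌋ = $28,382; SL = ⌊$151,049/6⌋ = $25,174 → take DB $28,382. Book value $153,267.
Year 4: DB = ⌊$153,267 × 125%/8⌋ = $23,947; SL = ⌊$122,667/5⌋ = $24,533 → take SL $24,533. Book value $128,734.
Accumulated through year 4 = $255,154 − $128,734 = $126,420.

$126,420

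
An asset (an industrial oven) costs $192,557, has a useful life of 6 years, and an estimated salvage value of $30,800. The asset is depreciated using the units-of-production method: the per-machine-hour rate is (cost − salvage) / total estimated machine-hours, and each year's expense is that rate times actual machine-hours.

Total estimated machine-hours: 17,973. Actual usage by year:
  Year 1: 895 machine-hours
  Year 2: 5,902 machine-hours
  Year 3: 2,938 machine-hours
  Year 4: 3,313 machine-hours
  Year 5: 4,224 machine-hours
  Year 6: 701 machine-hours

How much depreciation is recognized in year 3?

Depreciable base = $192,557 − $30,800 = $161,757.
Rate = $161,757 / 17,973 machine-hours = $9 per machine-hour.
Year 1: 895 × $9 = $8,055. Book value $184,502.
Year 2: 5,902 × $9 = $53,118. Book value $131,384.
Year 3: 2,938 × $9 = $26,442. Book value $104,942.

$26,442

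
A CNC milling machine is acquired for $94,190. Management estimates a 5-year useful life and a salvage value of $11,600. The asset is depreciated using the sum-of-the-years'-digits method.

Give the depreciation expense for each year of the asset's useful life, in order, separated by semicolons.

$27,530; $22,024; $16,518; $11,012; $5,506

Depreciable base = $94,190 − $11,600 = $82,590.
Sum of the years' digits = 5+4+3+2+1 = 15.
Year 1: $82,590 × 5/15 = $27,530. Book value $66,660.
Year 2: $82,590 × 4/15 = $22,024. Book value $44,636.
Year 3: $82,590 × 3/15 = $16,518. Book value $28,118.
Year 4: $82,590 × 2/15 = $11,012. Book value $17,106.
Year 5: $82,590 × 1/15 = $5,506. Book value $11,600.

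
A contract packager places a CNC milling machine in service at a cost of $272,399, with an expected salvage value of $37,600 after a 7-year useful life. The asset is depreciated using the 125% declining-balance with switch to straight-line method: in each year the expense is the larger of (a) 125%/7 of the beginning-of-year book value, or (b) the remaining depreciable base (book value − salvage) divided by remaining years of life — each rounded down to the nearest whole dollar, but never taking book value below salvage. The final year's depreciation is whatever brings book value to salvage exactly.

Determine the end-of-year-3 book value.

Depreciable base = $272,399 − $37,600 = $234,799.
Year 1: DB = ⌊$272,399 × 125%/7⌋ = $48,642; SL = ⌊$234,799/7⌋ = $33,542 → take DB $48,642. Book value $223,757.
Year 2: DB = ⌊$223,757 × 125%/7⌋ = $39,956; SL = ⌊$186,157/6⌋ = $31,026 → take DB $39,956. Book value $183,801.
Year 3: DB = ⌊$183,801 × 125%/7⌋ = $32,821; SL = ⌊$146,201/5⌋ = $29,240 → take DB $32,821. Book value $150,980.

$150,980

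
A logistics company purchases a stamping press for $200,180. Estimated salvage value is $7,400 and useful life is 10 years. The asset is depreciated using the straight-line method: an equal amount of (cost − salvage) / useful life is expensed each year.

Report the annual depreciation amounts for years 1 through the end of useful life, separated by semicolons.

Depreciable base = $200,180 − $7,400 = $192,780.
Annual expense = $192,780 / 10 = $19,278.
End of year 1: book value $180,902.
End of year 2: book value $161,624.
End of year 3: book value $142,346.
End of year 4: book value $123,068.
End of year 5: book value $103,790.
End of year 6: book value $84,512.
End of year 7: book value $65,234.
End of year 8: book value $45,956.
End of year 9: book value $26,678.
End of year 10: book value $7,400.

$19,278; $19,278; $19,278; $19,278; $19,278; $19,278; $19,278; $19,278; $19,278; $19,278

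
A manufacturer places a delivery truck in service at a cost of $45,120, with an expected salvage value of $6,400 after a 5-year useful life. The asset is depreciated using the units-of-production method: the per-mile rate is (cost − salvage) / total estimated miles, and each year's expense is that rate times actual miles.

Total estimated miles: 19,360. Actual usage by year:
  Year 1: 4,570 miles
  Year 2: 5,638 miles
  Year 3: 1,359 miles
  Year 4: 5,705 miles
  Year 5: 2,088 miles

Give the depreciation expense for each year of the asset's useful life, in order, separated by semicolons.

$9,140; $11,276; $2,718; $11,410; $4,176

Depreciable base = $45,120 − $6,400 = $38,720.
Rate = $38,720 / 19,360 miles = $2 per mile.
Year 1: 4,570 × $2 = $9,140. Book value $35,980.
Year 2: 5,638 × $2 = $11,276. Book value $24,704.
Year 3: 1,359 × $2 = $2,718. Book value $21,986.
Year 4: 5,705 × $2 = $11,410. Book value $10,576.
Year 5: 2,088 × $2 = $4,176. Book value $6,400.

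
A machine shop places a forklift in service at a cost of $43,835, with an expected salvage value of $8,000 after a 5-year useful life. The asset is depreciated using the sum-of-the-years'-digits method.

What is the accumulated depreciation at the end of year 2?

$21,501

Depreciable base = $43,835 − $8,000 = $35,835.
Sum of the years' digits = 5+4+3+2+1 = 15.
Year 1: $35,835 × 5/15 = $11,945. Book value $31,890.
Year 2: $35,835 × 4/15 = $9,556. Book value $22,334.
Accumulated through year 2 = $43,835 − $22,334 = $21,501.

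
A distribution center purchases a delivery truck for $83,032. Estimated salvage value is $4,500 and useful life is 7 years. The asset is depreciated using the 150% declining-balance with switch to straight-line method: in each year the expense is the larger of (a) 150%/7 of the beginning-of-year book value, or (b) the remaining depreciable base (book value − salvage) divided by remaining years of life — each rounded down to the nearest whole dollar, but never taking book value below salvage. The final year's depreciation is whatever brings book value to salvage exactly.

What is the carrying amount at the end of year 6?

Depreciable base = $83,032 − $4,500 = $78,532.
Year 1: DB = ⌊$83,032 × 150%/7⌋ = $17,792; SL = ⌊$78,532/7⌋ = $11,218 → take DB $17,792. Book value $65,240.
Year 2: DB = ⌊$65,240 × 150%/7⌋ = $13,980; SL = ⌊$60,740/6⌋ = $10,123 → take DB $13,980. Book value $51,260.
Year 3: DB = ⌊$51,260 × 150%/7⌋ = $10,984; SL = ⌊$46,760/5⌋ = $9,352 → take DB $10,984. Book value $40,276.
Year 4: DB = ⌊$40,276 × 150%/7⌋ = $8,630; SL = ⌊$35,776/4⌋ = $8,944 → take SL $8,944. Book value $31,332.
Year 5: DB = ⌊$31,332 × 150%/7⌋ = $6,714; SL = ⌊$26,832/3⌋ = $8,944 → take SL $8,944. Book value $22,388.
Year 6: DB = ⌊$22,388 × 150%/7⌋ = $4,797; SL = ⌊$17,888/2⌋ = $8,944 → take SL $8,944. Book value $13,444.

$13,444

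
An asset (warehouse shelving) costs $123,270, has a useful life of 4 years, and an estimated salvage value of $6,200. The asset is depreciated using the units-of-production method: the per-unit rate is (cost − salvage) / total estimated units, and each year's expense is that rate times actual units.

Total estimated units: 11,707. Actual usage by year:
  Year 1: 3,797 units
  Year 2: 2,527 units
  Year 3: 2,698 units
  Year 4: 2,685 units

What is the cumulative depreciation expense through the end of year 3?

$90,220

Depreciable base = $123,270 − $6,200 = $117,070.
Rate = $117,070 / 11,707 units = $10 per unit.
Year 1: 3,797 × $10 = $37,970. Book value $85,300.
Year 2: 2,527 × $10 = $25,270. Book value $60,030.
Year 3: 2,698 × $10 = $26,980. Book value $33,050.
Accumulated through year 3 = $123,270 − $33,050 = $90,220.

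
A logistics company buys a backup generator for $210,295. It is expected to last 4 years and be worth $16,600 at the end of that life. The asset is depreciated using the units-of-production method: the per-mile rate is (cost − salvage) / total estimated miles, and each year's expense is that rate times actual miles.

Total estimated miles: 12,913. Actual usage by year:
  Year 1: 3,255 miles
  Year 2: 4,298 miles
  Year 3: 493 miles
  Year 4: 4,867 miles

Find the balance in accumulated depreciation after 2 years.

Depreciable base = $210,295 − $16,600 = $193,695.
Rate = $193,695 / 12,913 miles = $15 per mile.
Year 1: 3,255 × $15 = $48,825. Book value $161,470.
Year 2: 4,298 × $15 = $64,470. Book value $97,000.
Accumulated through year 2 = $210,295 − $97,000 = $113,295.

$113,295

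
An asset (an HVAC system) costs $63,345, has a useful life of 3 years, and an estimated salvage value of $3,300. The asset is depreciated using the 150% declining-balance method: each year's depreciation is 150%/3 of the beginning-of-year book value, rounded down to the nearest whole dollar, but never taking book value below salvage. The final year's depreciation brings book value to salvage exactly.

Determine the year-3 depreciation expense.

$12,537

Depreciable base = $63,345 − $3,300 = $60,045.
Year 1: ⌊$63,345 × 150%/3⌋ = $31,672. Book value $31,673.
Year 2: ⌊$31,673 × 150%/3⌋ = $15,836. Book value $15,837.
Year 3 (final): $15,837 − $3,300 = $12,537. Book value $3,300.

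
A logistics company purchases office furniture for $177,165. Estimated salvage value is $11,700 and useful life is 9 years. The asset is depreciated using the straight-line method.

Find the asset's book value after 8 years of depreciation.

Depreciable base = $177,165 − $11,700 = $165,465.
Annual expense = $165,465 / 9 = $18,385.
End of year 1: book value $158,780.
End of year 2: book value $140,395.
End of year 3: book value $122,010.
End of year 4: book value $103,625.
End of year 5: book value $85,240.
End of year 6: book value $66,855.
End of year 7: book value $48,470.
End of year 8: book value $30,085.

$30,085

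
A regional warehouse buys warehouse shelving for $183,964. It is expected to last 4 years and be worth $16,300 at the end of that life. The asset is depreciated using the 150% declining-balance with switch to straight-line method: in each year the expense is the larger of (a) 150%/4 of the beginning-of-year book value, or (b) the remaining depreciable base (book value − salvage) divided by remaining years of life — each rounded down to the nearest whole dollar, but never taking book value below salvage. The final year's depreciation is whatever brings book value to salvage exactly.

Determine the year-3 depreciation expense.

$27,781

Depreciable base = $183,964 − $16,300 = $167,664.
Year 1: DB = ⌊$183,964 × 150%/4⌋ = $68,986; SL = ⌊$167,664/4⌋ = $41,916 → take DB $68,986. Book value $114,978.
Year 2: DB = ⌊$114,978 × 150%/4⌋ = $43,116; SL = ⌊$98,678/3⌋ = $32,892 → take DB $43,116. Book value $71,862.
Year 3: DB = ⌊$71,862 × 150%/4⌋ = $26,948; SL = ⌊$55,562/2⌋ = $27,781 → take SL $27,781. Book value $44,081.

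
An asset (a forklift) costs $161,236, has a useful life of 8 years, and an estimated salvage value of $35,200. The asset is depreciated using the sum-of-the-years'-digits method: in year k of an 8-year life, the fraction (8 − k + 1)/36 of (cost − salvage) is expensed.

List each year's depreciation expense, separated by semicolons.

$28,008; $24,507; $21,006; $17,505; $14,004; $10,503; $7,002; $3,501

Depreciable base = $161,236 − $35,200 = $126,036.
Sum of the years' digits = 8+7+6+5+4+3+2+1 = 36.
Year 1: $126,036 × 8/36 = $28,008. Book value $133,228.
Year 2: $126,036 × 7/36 = $24,507. Book value $108,721.
Year 3: $126,036 × 6/36 = $21,006. Book value $87,715.
Year 4: $126,036 × 5/36 = $17,505. Book value $70,210.
Year 5: $126,036 × 4/36 = $14,004. Book value $56,206.
Year 6: $126,036 × 3/36 = $10,503. Book value $45,703.
Year 7: $126,036 × 2/36 = $7,002. Book value $38,701.
Year 8: $126,036 × 1/36 = $3,501. Book value $35,200.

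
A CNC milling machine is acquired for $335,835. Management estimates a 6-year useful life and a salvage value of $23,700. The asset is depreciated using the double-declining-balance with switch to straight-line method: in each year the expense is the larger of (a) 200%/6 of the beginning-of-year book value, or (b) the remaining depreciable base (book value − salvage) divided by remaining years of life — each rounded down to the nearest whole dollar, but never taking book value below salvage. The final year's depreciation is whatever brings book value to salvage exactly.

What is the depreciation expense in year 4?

$33,169

Depreciable base = $335,835 − $23,700 = $312,135.
Year 1: DB = ⌊$335,835 × 200%/6⌋ = $111,945; SL = ⌊$312,135/6⌋ = $52,022 → take DB $111,945. Book value $223,890.
Year 2: DB = ⌊$223,890 × 200%/6⌋ = $74,630; SL = ⌊$200,190/5⌋ = $40,038 → take DB $74,630. Book value $149,260.
Year 3: DB = ⌊$149,260 × 200%/6⌋ = $49,753; SL = ⌊$125,560/4⌋ = $31,390 → take DB $49,753. Book value $99,507.
Year 4: DB = ⌊$99,507 × 200%/6⌋ = $33,169; SL = ⌊$75,807/3⌋ = $25,269 → take DB $33,169. Book value $66,338.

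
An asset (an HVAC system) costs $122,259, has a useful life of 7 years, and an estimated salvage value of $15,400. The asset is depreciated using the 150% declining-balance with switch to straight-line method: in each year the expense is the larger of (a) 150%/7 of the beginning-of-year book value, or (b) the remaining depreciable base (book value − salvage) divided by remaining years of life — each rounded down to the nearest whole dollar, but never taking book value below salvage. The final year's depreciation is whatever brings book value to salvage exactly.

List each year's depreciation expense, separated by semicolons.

$26,198; $20,584; $16,173; $12,708; $10,398; $10,399; $10,399

Depreciable base = $122,259 − $15,400 = $106,859.
Year 1: DB = ⌊$122,259 × 150%/7⌋ = $26,198; SL = ⌊$106,859/7⌋ = $15,265 → take DB $26,198. Book value $96,061.
Year 2: DB = ⌊$96,061 × 150%/7⌋ = $20,584; SL = ⌊$80,661/6⌋ = $13,443 → take DB $20,584. Book value $75,477.
Year 3: DB = ⌊$75,477 × 150%/7⌋ = $16,173; SL = ⌊$60,077/5⌋ = $12,015 → take DB $16,173. Book value $59,304.
Year 4: DB = ⌊$59,304 × 150%/7⌋ = $12,708; SL = ⌊$43,904/4⌋ = $10,976 → take DB $12,708. Book value $46,596.
Year 5: DB = ⌊$46,596 × 150%/7⌋ = $9,984; SL = ⌊$31,196/3⌋ = $10,398 → take SL $10,398. Book value $36,198.
Year 6: DB = ⌊$36,198 × 150%/7⌋ = $7,756; SL = ⌊$20,798/2⌋ = $10,399 → take SL $10,399. Book value $25,799.
Year 7 (final): $25,799 − $15,400 = $10,399. Book value $15,400.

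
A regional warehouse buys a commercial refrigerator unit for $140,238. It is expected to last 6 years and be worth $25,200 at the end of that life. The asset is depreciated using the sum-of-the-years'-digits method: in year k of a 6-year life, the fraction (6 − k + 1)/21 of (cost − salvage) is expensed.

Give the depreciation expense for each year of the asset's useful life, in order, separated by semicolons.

$32,868; $27,390; $21,912; $16,434; $10,956; $5,478

Depreciable base = $140,238 − $25,200 = $115,038.
Sum of the years' digits = 6+5+4+3+2+1 = 21.
Year 1: $115,038 × 6/21 = $32,868. Book value $107,370.
Year 2: $115,038 × 5/21 = $27,390. Book value $79,980.
Year 3: $115,038 × 4/21 = $21,912. Book value $58,068.
Year 4: $115,038 × 3/21 = $16,434. Book value $41,634.
Year 5: $115,038 × 2/21 = $10,956. Book value $30,678.
Year 6: $115,038 × 1/21 = $5,478. Book value $25,200.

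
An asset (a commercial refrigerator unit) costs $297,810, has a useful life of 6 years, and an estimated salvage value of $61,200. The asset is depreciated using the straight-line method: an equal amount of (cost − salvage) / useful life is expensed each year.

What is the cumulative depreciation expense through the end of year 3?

Depreciable base = $297,810 − $61,200 = $236,610.
Annual expense = $236,610 / 6 = $39,435.
End of year 1: book value $258,375.
End of year 2: book value $218,940.
End of year 3: book value $179,505.
Accumulated through year 3 = $297,810 − $179,505 = $118,305.

$118,305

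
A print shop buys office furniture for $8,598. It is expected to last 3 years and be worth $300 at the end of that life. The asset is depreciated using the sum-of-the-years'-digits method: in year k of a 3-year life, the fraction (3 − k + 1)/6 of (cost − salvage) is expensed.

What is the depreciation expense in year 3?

Depreciable base = $8,598 − $300 = $8,298.
Sum of the years' digits = 3+2+1 = 6.
Year 1: $8,298 × 3/6 = $4,149. Book value $4,449.
Year 2: $8,298 × 2/6 = $2,766. Book value $1,683.
Year 3: $8,298 × 1/6 = $1,383. Book value $300.

$1,383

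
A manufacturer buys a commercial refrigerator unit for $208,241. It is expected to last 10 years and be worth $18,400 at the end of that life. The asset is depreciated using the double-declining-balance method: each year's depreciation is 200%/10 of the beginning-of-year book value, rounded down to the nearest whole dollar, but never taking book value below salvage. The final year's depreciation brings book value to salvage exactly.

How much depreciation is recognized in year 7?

Depreciable base = $208,241 − $18,400 = $189,841.
Year 1: ⌊$208,241 × 200%/10⌋ = $41,648. Book value $166,593.
Year 2: ⌊$166,593 × 200%/10⌋ = $33,318. Book value $133,275.
Year 3: ⌊$133,275 × 200%/10⌋ = $26,655. Book value $106,620.
Year 4: ⌊$106,620 × 200%/10⌋ = $21,324. Book value $85,296.
Year 5: ⌊$85,296 × 200%/10⌋ = $17,059. Book value $68,237.
Year 6: ⌊$68,237 × 200%/10⌋ = $13,647. Book value $54,590.
Year 7: ⌊$54,590 × 200%/10⌋ = $10,918. Book value $43,672.

$10,918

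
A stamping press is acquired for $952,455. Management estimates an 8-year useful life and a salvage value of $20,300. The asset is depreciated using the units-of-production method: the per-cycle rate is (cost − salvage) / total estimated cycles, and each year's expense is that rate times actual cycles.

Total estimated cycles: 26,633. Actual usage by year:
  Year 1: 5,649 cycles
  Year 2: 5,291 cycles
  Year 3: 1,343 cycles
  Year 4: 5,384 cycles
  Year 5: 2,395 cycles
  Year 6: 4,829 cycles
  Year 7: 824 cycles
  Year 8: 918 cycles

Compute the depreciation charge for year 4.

$188,440

Depreciable base = $952,455 − $20,300 = $932,155.
Rate = $932,155 / 26,633 cycles = $35 per cycle.
Year 1: 5,649 × $35 = $197,715. Book value $754,740.
Year 2: 5,291 × $35 = $185,185. Book value $569,555.
Year 3: 1,343 × $35 = $47,005. Book value $522,550.
Year 4: 5,384 × $35 = $188,440. Book value $334,110.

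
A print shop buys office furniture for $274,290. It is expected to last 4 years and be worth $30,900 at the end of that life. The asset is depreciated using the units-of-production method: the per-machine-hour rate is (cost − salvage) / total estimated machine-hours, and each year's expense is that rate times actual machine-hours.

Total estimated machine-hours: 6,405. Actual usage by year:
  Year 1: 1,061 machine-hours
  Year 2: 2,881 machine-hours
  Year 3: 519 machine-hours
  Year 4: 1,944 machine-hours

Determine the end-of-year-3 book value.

$104,772

Depreciable base = $274,290 − $30,900 = $243,390.
Rate = $243,390 / 6,405 machine-hours = $38 per machine-hour.
Year 1: 1,061 × $38 = $40,318. Book value $233,972.
Year 2: 2,881 × $38 = $109,478. Book value $124,494.
Year 3: 519 × $38 = $19,722. Book value $104,772.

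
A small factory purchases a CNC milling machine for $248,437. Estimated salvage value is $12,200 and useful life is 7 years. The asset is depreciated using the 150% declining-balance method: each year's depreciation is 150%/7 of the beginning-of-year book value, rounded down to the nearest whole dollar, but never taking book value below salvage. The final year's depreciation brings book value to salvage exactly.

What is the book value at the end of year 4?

Depreciable base = $248,437 − $12,200 = $236,237.
Year 1: ⌊$248,437 × 150%/7⌋ = $53,236. Book value $195,201.
Year 2: ⌊$195,201 × 150%/7⌋ = $41,828. Book value $153,373.
Year 3: ⌊$153,373 × 150%/7⌋ = $32,865. Book value $120,508.
Year 4: ⌊$120,508 × 150%/7⌋ = $25,823. Book value $94,685.

$94,685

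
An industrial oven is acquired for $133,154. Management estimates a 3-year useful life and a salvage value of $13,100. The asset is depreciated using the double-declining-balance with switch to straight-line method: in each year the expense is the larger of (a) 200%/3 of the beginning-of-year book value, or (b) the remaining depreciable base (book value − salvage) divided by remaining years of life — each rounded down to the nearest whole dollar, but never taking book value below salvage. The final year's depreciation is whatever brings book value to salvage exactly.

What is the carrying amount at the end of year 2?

$14,795

Depreciable base = $133,154 − $13,100 = $120,054.
Year 1: DB = ⌊$133,154 × 200%/3⌋ = $88,769; SL = ⌊$120,054/3⌋ = $40,018 → take DB $88,769. Book value $44,385.
Year 2: DB = ⌊$44,385 × 200%/3⌋ = $29,590; SL = ⌊$31,285/2⌋ = $15,642 → take DB $29,590. Book value $14,795.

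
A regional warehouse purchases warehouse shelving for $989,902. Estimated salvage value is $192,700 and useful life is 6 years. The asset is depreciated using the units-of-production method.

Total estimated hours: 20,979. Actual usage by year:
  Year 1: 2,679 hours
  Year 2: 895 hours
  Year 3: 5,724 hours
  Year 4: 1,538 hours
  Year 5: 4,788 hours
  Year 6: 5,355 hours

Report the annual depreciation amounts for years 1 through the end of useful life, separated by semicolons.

Depreciable base = $989,902 − $192,700 = $797,202.
Rate = $797,202 / 20,979 hours = $38 per hour.
Year 1: 2,679 × $38 = $101,802. Book value $888,100.
Year 2: 895 × $38 = $34,010. Book value $854,090.
Year 3: 5,724 × $38 = $217,512. Book value $636,578.
Year 4: 1,538 × $38 = $58,444. Book value $578,134.
Year 5: 4,788 × $38 = $181,944. Book value $396,190.
Year 6: 5,355 × $38 = $203,490. Book value $192,700.

$101,802; $34,010; $217,512; $58,444; $181,944; $203,490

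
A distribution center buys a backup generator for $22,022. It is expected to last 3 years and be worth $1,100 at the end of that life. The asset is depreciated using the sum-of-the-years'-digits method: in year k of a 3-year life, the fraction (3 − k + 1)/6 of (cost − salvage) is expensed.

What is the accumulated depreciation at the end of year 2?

$17,435

Depreciable base = $22,022 − $1,100 = $20,922.
Sum of the years' digits = 3+2+1 = 6.
Year 1: $20,922 × 3/6 = $10,461. Book value $11,561.
Year 2: $20,922 × 2/6 = $6,974. Book value $4,587.
Accumulated through year 2 = $22,022 − $4,587 = $17,435.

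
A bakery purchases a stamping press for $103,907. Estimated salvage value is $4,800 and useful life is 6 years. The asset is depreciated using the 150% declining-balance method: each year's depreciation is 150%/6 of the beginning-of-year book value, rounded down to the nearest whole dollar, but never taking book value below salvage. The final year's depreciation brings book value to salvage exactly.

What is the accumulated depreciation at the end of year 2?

Depreciable base = $103,907 − $4,800 = $99,107.
Year 1: ⌊$103,907 × 150%/6⌋ = $25,976. Book value $77,931.
Year 2: ⌊$77,931 × 150%/6⌋ = $19,482. Book value $58,449.
Accumulated through year 2 = $103,907 − $58,449 = $45,458.

$45,458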